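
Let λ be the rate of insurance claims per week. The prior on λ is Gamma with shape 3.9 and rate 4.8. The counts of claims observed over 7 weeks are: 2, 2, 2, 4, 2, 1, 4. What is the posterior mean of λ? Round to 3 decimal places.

Total count ∑xᵢ = 17 over n = 7 weeks.
Gamma is conjugate to the Poisson likelihood: posterior is Gamma(shape = 3.9+17 = 20.9, rate = 4.8+7 = 11.8).
Posterior mean = shape/rate = 20.9/11.8 = 1.771.

Posterior mean ≈ 1.771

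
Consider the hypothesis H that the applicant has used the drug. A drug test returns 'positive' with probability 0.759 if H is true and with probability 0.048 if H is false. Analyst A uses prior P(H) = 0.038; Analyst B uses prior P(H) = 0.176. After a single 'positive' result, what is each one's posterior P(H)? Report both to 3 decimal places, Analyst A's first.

P('+'|H) = 0.759, P('+'|¬H) = 0.048.
Analyst A: numerator 0.759·0.038 = 0.028842; evidence = 0.028842+0.048·0.962 = 0.075018; posterior = 0.384.
Analyst B: numerator 0.759·0.176 = 0.13358; evidence = 0.13358+0.048·0.824 = 0.17314; posterior = 0.772.

Analyst A: 0.384; Analyst B: 0.772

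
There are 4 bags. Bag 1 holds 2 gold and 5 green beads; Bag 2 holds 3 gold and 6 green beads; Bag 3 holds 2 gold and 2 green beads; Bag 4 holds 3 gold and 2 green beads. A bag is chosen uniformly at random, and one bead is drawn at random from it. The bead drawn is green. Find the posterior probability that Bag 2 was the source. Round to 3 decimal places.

Posterior probability ≈ 0.292

P(green|Bag 1) = 0.7143; P(green|Bag 2) = 0.6667; P(green|Bag 3) = 0.5; P(green|Bag 4) = 0.4.
Prior × likelihood for each source: 0.25·0.7143=0.1786, 0.25·0.6667=0.1667, 0.25·0.5=0.1250, 0.25·0.4=0.1000. Summing gives P(green) = 0.57024.
P(Bag 2 | green) = 0.1667 / 0.57024 = 0.292.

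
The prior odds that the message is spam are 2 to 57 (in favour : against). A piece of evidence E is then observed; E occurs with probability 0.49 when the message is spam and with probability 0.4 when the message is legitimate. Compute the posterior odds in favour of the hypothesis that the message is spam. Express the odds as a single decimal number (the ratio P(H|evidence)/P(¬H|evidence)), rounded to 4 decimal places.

Prior odds = 2/57 = 0.035088. In log-odds, ln(0.035088) = -3.3499.
Add log likelihood ratio: ln(1.2250) = 0.20294.
Posterior log-odds = -3.1470, so posterior odds = exp(-3.1470) = 0.042982.

Posterior odds ≈ 0.0430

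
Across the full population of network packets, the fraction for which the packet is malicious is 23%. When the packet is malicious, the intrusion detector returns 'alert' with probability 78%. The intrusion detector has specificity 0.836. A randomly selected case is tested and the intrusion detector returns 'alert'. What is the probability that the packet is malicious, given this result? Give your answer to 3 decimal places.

Let H be the event that the packet is malicious. P(H) = 0.23, so P(¬H) = 0.77. With E the 'alert' result, P(E|H) = 0.78 and P(E|¬H) = 0.164.
P(E) = 0.78·0.23 + 0.164·0.77 = 0.17940 + 0.12628 = 0.30568.
By Bayes' theorem, P(H|E) = 0.17940 / 0.30568 = 0.587.

P(H | E) ≈ 0.587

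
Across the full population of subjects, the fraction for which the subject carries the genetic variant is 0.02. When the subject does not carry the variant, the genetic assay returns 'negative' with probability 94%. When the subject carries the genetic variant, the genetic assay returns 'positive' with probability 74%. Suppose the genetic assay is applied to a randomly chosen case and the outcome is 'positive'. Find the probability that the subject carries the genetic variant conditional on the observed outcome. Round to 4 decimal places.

P(H | E) ≈ 0.2011

Write H for 'the subject carries the genetic variant'. Prior odds H:¬H = 0.02/0.98 = 0.020408. For the 'positive' outcome, the likelihood ratio is 0.74/0.06 = 12.333.
Posterior odds = 0.020408 × 12.333 = 0.25170, so P(H|E) = 0.25170/(1+0.25170) = 0.2011.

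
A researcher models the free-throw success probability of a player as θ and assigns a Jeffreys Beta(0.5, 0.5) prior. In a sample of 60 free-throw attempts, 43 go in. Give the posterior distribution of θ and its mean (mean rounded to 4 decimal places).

The binomial likelihood is conjugate to the Beta prior: with 43 successes and 17 failures, the posterior is Beta(0.5+43, 0.5+17) = Beta(43.5, 17.5).
Posterior mean = α/(α+β) = 43.5/61 = 0.7131.

Posterior: Beta(43.5, 17.5); mean ≈ 0.7131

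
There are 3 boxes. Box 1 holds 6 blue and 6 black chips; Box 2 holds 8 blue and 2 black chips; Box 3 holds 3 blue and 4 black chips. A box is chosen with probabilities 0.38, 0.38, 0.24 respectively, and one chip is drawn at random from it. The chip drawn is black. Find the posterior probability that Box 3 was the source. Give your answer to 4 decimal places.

Posterior probability ≈ 0.3402

Tabulate prior·likelihood by source: [1] prior 0.38, lik 0.5, product 0.1900; [2] prior 0.38, lik 0.2, product 0.07600; [3] prior 0.24, lik 0.5714, product 0.1371.
Normalizing constant = 0.40314; the posterior for Box 3 is its product over the sum, 0.1371/0.40314 = 0.3402.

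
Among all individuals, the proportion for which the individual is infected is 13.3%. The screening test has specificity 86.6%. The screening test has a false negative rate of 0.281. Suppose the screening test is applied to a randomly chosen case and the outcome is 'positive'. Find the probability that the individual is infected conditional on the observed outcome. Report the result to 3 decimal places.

P(H | E) ≈ 0.451

Write H for 'the individual is infected'. Prior odds H:¬H = 0.133/0.867 = 0.15340. For the 'positive' outcome, the likelihood ratio is 0.719/0.134 = 5.3657.
Posterior odds = 0.15340 × 5.3657 = 0.82311, so P(H|E) = 0.82311/(1+0.82311) = 0.451.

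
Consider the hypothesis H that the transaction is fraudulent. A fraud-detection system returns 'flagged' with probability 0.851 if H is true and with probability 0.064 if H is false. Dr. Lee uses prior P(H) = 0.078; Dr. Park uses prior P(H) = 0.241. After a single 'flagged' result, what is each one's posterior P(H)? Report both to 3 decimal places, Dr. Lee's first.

P('+'|H) = 0.851, P('+'|¬H) = 0.064.
Dr. Lee: numerator 0.851·0.078 = 0.066378; evidence = 0.066378+0.064·0.922 = 0.12539; posterior = 0.529.
Dr. Park: numerator 0.851·0.241 = 0.20509; evidence = 0.20509+0.064·0.759 = 0.25367; posterior = 0.809.

Dr. Lee: 0.529; Dr. Park: 0.809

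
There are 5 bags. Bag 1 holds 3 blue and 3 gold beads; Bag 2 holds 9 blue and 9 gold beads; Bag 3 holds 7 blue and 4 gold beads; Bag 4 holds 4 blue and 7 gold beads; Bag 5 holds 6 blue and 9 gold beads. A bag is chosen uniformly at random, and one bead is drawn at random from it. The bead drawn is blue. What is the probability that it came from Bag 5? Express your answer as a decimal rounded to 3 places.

Tabulate prior·likelihood by source: [1] prior 0.2, lik 0.5, product 0.1000; [2] prior 0.2, lik 0.5, product 0.1000; [3] prior 0.2, lik 0.6364, product 0.1273; [4] prior 0.2, lik 0.3636, product 0.07273; [5] prior 0.2, lik 0.4, product 0.08000.
Normalizing constant = 0.48000; the posterior for Bag 5 is its product over the sum, 0.08000/0.48000 = 0.167.

Posterior probability ≈ 0.167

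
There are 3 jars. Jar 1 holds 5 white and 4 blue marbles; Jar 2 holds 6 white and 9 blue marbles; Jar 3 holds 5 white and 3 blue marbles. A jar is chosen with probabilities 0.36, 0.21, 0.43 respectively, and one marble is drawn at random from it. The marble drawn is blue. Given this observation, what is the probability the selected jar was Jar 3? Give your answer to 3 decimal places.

P(blue|Jar 1) = 0.4444; P(blue|Jar 2) = 0.6; P(blue|Jar 3) = 0.375.
Prior × likelihood for each source: 0.36·0.4444=0.1600, 0.21·0.6=0.1260, 0.43·0.375=0.1613. Summing gives P(blue) = 0.44725.
P(Jar 3 | blue) = 0.1613 / 0.44725 = 0.361.

Posterior probability ≈ 0.361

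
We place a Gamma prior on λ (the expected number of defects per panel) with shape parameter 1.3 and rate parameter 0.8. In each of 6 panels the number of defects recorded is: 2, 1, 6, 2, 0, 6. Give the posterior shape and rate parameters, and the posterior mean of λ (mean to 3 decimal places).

The Poisson likelihood adds the total count to the shape and the number of exposure periods to the rate. Here ∑xᵢ = 17 and n = 6, so shape 1.3→18.3 and rate 0.8→6.8.
Posterior mean = shape/rate = 18.3/6.8 = 2.691.

Posterior: Gamma(shape=18.3, rate=6.8); mean ≈ 2.691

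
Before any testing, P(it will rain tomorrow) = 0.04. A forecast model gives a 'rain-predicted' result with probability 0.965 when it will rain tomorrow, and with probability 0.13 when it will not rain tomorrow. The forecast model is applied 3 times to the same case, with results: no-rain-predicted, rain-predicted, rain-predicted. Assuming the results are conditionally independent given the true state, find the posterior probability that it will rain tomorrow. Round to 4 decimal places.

Posterior P(H) ≈ 0.0846

With H the event that it will rain tomorrow, the joint likelihood of the observed sequence is P(data|H) = 0.035·0.965·0.965 = 0.032593 and P(data|¬H) = 0.87·0.13·0.13 = 0.014703.
Bayes: P(H|data) = 0.04·0.032593 / (0.04·0.032593 + 0.96·0.014703) = 0.0013037/0.015419 = 0.0846.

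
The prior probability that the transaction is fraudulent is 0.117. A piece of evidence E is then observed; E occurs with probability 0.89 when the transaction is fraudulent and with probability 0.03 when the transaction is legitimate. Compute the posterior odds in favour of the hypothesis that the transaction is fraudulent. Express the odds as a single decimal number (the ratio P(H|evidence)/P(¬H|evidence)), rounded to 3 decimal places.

Posterior odds ≈ 3.931

Prior odds = 0.117/(1−0.117) = 0.13250.
Likelihood ratio for E = 0.89/0.03 = 29.667.
Posterior odds = prior odds × LR = 3.9309.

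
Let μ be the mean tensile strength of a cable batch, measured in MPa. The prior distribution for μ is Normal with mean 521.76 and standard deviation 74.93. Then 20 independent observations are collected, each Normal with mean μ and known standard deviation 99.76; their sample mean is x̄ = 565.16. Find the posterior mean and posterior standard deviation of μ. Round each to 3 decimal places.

With known σ, the Normal prior is conjugate. Weight on the data is w = (n/σ²)/(n/σ² + 1/τ₀²) = 0.00200963/(0.00200963+0.00017811) = 0.91859.
Posterior mean = w·x̄ + (1−w)·μ₀ = 0.91859·565.16 + 0.081413·521.76 = 561.627. Posterior variance = 1/(0.00200963+0.00017811) = 457.092, so SD = 21.380.

Posterior mean ≈ 561.627; posterior SD ≈ 21.380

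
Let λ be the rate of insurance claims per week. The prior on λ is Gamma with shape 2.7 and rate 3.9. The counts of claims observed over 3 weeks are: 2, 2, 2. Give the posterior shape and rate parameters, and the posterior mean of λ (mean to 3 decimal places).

Total count ∑xᵢ = 6 over n = 3 weeks.
Gamma is conjugate to the Poisson likelihood: posterior is Gamma(shape = 2.7+6 = 8.7, rate = 3.9+3 = 6.9).
E[λ | data] = 8.7/6.9 = 1.261.

Posterior: Gamma(shape=8.7, rate=6.9); mean ≈ 1.261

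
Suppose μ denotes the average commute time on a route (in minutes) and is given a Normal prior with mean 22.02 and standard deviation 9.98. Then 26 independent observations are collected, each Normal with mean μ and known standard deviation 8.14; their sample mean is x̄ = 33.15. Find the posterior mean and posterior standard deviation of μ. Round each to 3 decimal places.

Posterior mean ≈ 32.872; posterior SD ≈ 1.576

With known σ, the Normal prior is conjugate. Weight on the data is w = (n/σ²)/(n/σ² + 1/τ₀²) = 0.392396/(0.392396+0.0100401) = 0.97505.
Posterior mean = w·x̄ + (1−w)·μ₀ = 0.97505·33.15 + 0.024948·22.02 = 32.872. Posterior variance = 1/(0.392396+0.0100401) = 2.48487, so SD = 1.576.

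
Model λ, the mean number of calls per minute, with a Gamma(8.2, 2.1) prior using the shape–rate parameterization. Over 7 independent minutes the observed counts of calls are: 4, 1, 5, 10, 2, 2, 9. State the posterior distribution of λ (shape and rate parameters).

Total count ∑xᵢ = 33 over n = 7 minutes.
Gamma is conjugate to the Poisson likelihood: posterior is Gamma(shape = 8.2+33 = 41.2, rate = 2.1+7 = 9.1).

Posterior: Gamma(shape=41.2, rate=9.1)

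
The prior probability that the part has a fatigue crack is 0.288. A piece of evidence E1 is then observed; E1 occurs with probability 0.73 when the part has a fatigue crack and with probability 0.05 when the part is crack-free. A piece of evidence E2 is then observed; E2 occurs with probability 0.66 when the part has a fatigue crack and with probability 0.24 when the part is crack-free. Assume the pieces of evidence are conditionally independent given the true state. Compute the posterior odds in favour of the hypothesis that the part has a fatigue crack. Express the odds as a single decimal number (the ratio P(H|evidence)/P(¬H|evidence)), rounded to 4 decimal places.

Prior odds = 0.288/(1−0.288) = 0.40449. In log-odds, ln(0.40449) = -0.90512.
Add log likelihood ratios: ln(14.600) + ln(2.7500) = 3.6926.
Posterior log-odds = 2.7875, so posterior odds = exp(2.7875) = 16.240.

Posterior odds ≈ 16.2404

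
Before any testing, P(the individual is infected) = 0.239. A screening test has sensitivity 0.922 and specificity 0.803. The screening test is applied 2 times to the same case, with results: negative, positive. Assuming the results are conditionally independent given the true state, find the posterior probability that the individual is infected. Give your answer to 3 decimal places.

Posterior P(H) ≈ 0.125

With H the event that the individual is infected, the joint likelihood of the observed sequence is P(data|H) = 0.078·0.922 = 0.071916 and P(data|¬H) = 0.803·0.197 = 0.15819.
Bayes: P(H|data) = 0.239·0.071916 / (0.239·0.071916 + 0.761·0.15819) = 0.017188/0.13757 = 0.1249.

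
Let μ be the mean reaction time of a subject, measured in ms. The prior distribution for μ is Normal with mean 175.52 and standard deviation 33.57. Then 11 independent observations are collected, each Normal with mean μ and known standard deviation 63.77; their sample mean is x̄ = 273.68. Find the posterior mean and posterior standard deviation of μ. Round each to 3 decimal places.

Posterior mean ≈ 249.433; posterior SD ≈ 16.684

Prior precision 1/τ₀² = 1/33.57² = 0.00088735; data precision n/σ² = 11/63.77² = 0.00270495.
Posterior precision = 0.00088735 + 0.00270495 = 0.00359231, giving posterior SD = 1/√0.00359231 = 16.684.
Posterior mean = (0.00088735·175.52 + 0.00270495·273.68) / 0.00359231 = 249.433.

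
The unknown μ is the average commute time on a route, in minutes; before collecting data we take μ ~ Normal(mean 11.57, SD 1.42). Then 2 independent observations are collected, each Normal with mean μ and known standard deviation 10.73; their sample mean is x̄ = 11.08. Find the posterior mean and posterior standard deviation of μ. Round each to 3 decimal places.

With known σ, the Normal prior is conjugate. Weight on the data is w = (n/σ²)/(n/σ² + 1/τ₀²) = 0.0173712/(0.0173712+0.495933) = 0.033842.
Posterior mean = w·x̄ + (1−w)·μ₀ = 0.033842·11.08 + 0.96616·11.57 = 11.553. Posterior variance = 1/(0.0173712+0.495933) = 1.94816, so SD = 1.396.

Posterior mean ≈ 11.553; posterior SD ≈ 1.396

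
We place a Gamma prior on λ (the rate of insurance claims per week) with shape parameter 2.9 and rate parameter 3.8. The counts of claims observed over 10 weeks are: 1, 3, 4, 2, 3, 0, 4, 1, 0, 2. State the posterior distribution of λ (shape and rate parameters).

Total count ∑xᵢ = 20 over n = 10 weeks.
Gamma is conjugate to the Poisson likelihood: posterior is Gamma(shape = 2.9+20 = 22.9, rate = 3.8+10 = 13.8).

Posterior: Gamma(shape=22.9, rate=13.8)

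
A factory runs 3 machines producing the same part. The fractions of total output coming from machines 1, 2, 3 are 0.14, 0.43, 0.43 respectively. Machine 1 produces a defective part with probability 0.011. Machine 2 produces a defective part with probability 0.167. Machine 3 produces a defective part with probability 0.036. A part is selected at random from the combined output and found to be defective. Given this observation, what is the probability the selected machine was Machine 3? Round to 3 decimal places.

P(defective|M1) = 0.011; P(defective|M2) = 0.167; P(defective|M3) = 0.036.
Prior × likelihood for each source: 0.14·0.011=0.001540, 0.43·0.167=0.07181, 0.43·0.036=0.01548. Summing gives P(defective) = 0.088830.
P(Machine 3 | defective) = 0.01548 / 0.088830 = 0.174.

Posterior probability ≈ 0.174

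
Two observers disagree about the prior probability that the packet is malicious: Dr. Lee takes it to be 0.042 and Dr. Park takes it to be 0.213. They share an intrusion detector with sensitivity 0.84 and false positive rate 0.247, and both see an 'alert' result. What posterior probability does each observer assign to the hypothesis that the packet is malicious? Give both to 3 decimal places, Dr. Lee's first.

Dr. Lee: 0.130; Dr. Park: 0.479

The likelihood ratio for an 'alert' result is 0.84/0.247 = 3.4008.
Dr. Lee: prior odds 0.042/0.958 = 0.043841; posterior odds 0.14910; posterior probability 0.130.
Dr. Park: prior odds 0.213/0.787 = 0.27065; posterior odds 0.92042; posterior probability 0.479.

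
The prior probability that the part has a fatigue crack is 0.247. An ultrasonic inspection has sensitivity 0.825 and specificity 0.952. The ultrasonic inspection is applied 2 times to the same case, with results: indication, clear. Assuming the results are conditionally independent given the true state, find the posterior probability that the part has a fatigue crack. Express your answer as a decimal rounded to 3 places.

Posterior P(H) ≈ 0.509

Let H be the event that the part has a fatigue crack; start with P(H) = 0.247. P('indication'|H) = 0.825, P('indication'|¬H) = 0.048.
Update on result 1 ('indication'): P(H) ← 0.825·0.2470 / (0.825·0.2470 + 0.048·0.7530) = 0.20377/0.23992 = 0.8493.
Update on result 2 ('clear'): P(H) ← 0.175·0.8493 / (0.175·0.8493 + 0.952·0.1507) = 0.14864/0.29206 = 0.5089.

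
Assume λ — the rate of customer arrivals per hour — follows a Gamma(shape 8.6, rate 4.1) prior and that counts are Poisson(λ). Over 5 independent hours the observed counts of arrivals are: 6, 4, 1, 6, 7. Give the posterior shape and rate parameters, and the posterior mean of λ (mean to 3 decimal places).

Posterior: Gamma(shape=32.6, rate=9.1); mean ≈ 3.582

Total count ∑xᵢ = 24 over n = 5 hours.
Gamma is conjugate to the Poisson likelihood: posterior is Gamma(shape = 8.6+24 = 32.6, rate = 4.1+5 = 9.1).
E[λ | data] = 32.6/9.1 = 3.582.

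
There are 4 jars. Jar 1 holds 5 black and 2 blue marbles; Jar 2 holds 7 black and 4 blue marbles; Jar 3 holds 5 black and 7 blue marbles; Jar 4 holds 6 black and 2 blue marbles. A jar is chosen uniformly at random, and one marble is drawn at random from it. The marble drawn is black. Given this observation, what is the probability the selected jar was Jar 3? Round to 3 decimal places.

Posterior probability ≈ 0.166

Tabulate prior·likelihood by source: [1] prior 0.25, lik 0.7143, product 0.1786; [2] prior 0.25, lik 0.6364, product 0.1591; [3] prior 0.25, lik 0.4167, product 0.1042; [4] prior 0.25, lik 0.75, product 0.1875.
Normalizing constant = 0.62933; the posterior for Jar 3 is its product over the sum, 0.1042/0.62933 = 0.166.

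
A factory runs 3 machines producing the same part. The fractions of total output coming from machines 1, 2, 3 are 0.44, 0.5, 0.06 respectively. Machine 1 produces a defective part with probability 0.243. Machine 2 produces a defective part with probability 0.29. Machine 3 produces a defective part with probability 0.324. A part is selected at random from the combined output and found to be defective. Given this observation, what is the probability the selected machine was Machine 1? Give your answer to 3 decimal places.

Posterior probability ≈ 0.394

P(defective|M1) = 0.243; P(defective|M2) = 0.29; P(defective|M3) = 0.324.
Prior × likelihood for each source: 0.44·0.243=0.1069, 0.5·0.29=0.1450, 0.06·0.324=0.01944. Summing gives P(defective) = 0.27136.
P(Machine 1 | defective) = 0.1069 / 0.27136 = 0.394.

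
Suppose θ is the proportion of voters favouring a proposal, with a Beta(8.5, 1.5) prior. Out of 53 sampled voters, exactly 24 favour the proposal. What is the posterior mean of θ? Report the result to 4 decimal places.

Posterior mean ≈ 0.5159

The binomial likelihood is conjugate to the Beta prior: with 24 successes and 29 failures, the posterior is Beta(8.5+24, 1.5+29) = Beta(32.5, 30.5).
Posterior mean = α/(α+β) = 32.5/63 = 0.5159.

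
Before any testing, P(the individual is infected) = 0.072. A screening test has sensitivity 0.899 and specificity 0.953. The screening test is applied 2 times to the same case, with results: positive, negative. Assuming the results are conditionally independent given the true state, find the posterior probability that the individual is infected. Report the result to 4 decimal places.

Posterior P(H) ≈ 0.1359

Let H be the event that the individual is infected; start with P(H) = 0.072. P('positive'|H) = 0.899, P('positive'|¬H) = 0.047.
Update on result 1 ('positive'): P(H) ← 0.899·0.0720 / (0.899·0.0720 + 0.047·0.9280) = 0.064728/0.10834 = 0.5974.
Update on result 2 ('negative'): P(H) ← 0.101·0.5974 / (0.101·0.5974 + 0.953·0.4026) = 0.060340/0.44399 = 0.1359.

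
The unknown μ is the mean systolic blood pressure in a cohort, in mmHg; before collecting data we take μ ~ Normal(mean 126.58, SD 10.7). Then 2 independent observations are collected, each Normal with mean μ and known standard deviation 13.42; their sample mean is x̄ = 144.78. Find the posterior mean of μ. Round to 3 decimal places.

Posterior mean ≈ 136.767

With known σ, the Normal prior is conjugate. Weight on the data is w = (n/σ²)/(n/σ² + 1/τ₀²) = 0.0111052/(0.0111052+0.00873439) = 0.55975.
Posterior mean = w·x̄ + (1−w)·μ₀ = 0.55975·144.78 + 0.44025·126.58 = 136.767.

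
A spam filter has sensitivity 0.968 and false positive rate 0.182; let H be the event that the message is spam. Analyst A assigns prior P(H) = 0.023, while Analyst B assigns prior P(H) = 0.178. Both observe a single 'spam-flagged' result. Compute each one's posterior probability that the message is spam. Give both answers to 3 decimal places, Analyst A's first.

P('+'|H) = 0.968, P('+'|¬H) = 0.182.
Analyst A: numerator 0.968·0.023 = 0.022264; evidence = 0.022264+0.182·0.977 = 0.20008; posterior = 0.111.
Analyst B: numerator 0.968·0.178 = 0.17230; evidence = 0.17230+0.182·0.822 = 0.32191; posterior = 0.535.

Analyst A: 0.111; Analyst B: 0.535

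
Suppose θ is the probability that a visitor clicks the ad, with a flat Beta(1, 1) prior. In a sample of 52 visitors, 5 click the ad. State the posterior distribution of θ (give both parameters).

Observing 5 successes and 47 failures updates Beta(1, 1) by adding the success and failure counts to the two shape parameters: α = 1+5 = 6, β = 1+47 = 48.

Posterior: Beta(6, 48)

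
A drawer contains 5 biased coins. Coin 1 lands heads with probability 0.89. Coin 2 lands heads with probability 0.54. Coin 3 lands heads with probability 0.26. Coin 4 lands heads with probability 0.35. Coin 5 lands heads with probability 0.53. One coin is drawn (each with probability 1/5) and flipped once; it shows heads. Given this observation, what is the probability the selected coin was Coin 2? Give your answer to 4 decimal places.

Posterior probability ≈ 0.2101

Tabulate prior·likelihood by source: [1] prior 0.2, lik 0.89, product 0.1780; [2] prior 0.2, lik 0.54, product 0.1080; [3] prior 0.2, lik 0.26, product 0.05200; [4] prior 0.2, lik 0.35, product 0.07000; [5] prior 0.2, lik 0.53, product 0.1060.
Normalizing constant = 0.51400; the posterior for Coin 2 is its product over the sum, 0.1080/0.51400 = 0.2101.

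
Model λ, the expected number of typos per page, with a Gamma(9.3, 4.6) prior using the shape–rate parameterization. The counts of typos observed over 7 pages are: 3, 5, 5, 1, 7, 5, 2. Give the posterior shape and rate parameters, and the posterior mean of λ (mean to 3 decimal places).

Posterior: Gamma(shape=37.3, rate=11.6); mean ≈ 3.216

Total count ∑xᵢ = 28 over n = 7 pages.
Gamma is conjugate to the Poisson likelihood: posterior is Gamma(shape = 9.3+28 = 37.3, rate = 4.6+7 = 11.6).
E[λ | data] = 37.3/11.6 = 3.216.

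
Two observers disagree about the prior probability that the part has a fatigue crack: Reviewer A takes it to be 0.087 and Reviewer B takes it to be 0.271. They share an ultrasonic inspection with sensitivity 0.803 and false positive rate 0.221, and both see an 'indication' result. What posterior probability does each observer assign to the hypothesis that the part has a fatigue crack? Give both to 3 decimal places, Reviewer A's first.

The likelihood ratio for an 'indication' result is 0.803/0.221 = 3.6335.
Reviewer A: prior odds 0.087/0.913 = 0.095290; posterior odds 0.34624; posterior probability 0.257.
Reviewer B: prior odds 0.271/0.729 = 0.37174; posterior odds 1.3507; posterior probability 0.575.

Reviewer A: 0.257; Reviewer B: 0.575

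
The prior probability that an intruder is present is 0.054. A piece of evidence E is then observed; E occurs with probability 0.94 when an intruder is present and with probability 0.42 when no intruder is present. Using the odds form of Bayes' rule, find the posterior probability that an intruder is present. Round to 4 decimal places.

Prior odds = 0.054/(1−0.054) = 0.057082.
Likelihood ratio for E = 0.94/0.42 = 2.2381.
Posterior odds = prior odds × LR = 0.12776.
Posterior probability = odds/(1+odds) = 0.12776/1.1278 = 0.1133.

Posterior probability ≈ 0.1133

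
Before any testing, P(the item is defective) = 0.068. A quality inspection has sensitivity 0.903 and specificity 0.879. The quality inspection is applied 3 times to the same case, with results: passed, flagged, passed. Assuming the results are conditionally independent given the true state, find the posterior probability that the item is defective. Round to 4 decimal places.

With H the event that the item is defective, the joint likelihood of the observed sequence is P(data|H) = 0.097·0.903·0.097 = 0.0084963 and P(data|¬H) = 0.879·0.121·0.879 = 0.093490.
Bayes: P(H|data) = 0.068·0.0084963 / (0.068·0.0084963 + 0.932·0.093490) = 0.00057775/0.087710 = 0.0066.

Posterior P(H) ≈ 0.0066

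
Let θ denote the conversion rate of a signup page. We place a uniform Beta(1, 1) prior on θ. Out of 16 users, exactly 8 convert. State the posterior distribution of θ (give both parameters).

The binomial likelihood is conjugate to the Beta prior: with 8 successes and 8 failures, the posterior is Beta(1+8, 1+8) = Beta(9, 9).

Posterior: Beta(9, 9)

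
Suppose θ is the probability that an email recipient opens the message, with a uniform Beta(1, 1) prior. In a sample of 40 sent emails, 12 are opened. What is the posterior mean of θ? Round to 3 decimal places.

The binomial likelihood is conjugate to the Beta prior: with 12 successes and 28 failures, the posterior is Beta(1+12, 1+28) = Beta(13, 29).
Posterior mean = α/(α+β) = 13/42 = 0.310.

Posterior mean ≈ 0.310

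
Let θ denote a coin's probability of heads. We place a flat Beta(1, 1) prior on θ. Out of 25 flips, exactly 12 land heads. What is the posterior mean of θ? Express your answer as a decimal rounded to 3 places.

Posterior mean ≈ 0.481

The binomial likelihood is conjugate to the Beta prior: with 12 successes and 13 failures, the posterior is Beta(1+12, 1+13) = Beta(13, 14).
E[θ | data] = 13/(13+14) = 0.481.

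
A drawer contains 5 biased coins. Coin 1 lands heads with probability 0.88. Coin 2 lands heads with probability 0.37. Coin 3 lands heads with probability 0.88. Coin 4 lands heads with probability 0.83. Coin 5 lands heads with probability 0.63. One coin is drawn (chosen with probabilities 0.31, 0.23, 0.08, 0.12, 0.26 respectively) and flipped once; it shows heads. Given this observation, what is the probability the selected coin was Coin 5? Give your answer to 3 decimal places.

Tabulate prior·likelihood by source: [1] prior 0.31, lik 0.88, product 0.2728; [2] prior 0.23, lik 0.37, product 0.08510; [3] prior 0.08, lik 0.88, product 0.07040; [4] prior 0.12, lik 0.83, product 0.09960; [5] prior 0.26, lik 0.63, product 0.1638.
Normalizing constant = 0.69170; the posterior for Coin 5 is its product over the sum, 0.1638/0.69170 = 0.237.

Posterior probability ≈ 0.237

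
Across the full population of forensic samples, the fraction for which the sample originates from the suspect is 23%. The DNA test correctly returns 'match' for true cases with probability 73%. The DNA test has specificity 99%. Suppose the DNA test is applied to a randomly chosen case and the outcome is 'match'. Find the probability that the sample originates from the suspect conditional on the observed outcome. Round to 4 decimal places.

Let H be the event that the sample originates from the suspect. P(H) = 0.23, so P(¬H) = 0.77. With E the 'match' result, P(E|H) = 0.73 and P(E|¬H) = 0.01.
P(E) = 0.73·0.23 + 0.01·0.77 = 0.16790 + 0.0077000 = 0.17560.
By Bayes' theorem, P(H|E) = 0.16790 / 0.17560 = 0.9562.

P(H | E) ≈ 0.9562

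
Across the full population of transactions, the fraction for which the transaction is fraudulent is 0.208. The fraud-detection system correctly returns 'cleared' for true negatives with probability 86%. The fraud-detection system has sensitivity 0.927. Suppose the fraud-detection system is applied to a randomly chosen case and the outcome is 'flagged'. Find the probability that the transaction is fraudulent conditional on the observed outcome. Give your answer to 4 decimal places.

P(H | E) ≈ 0.6349

Let H be the event that the transaction is fraudulent. P(H) = 0.208, so P(¬H) = 0.792. With E the 'flagged' result, P(E|H) = 0.927 and P(E|¬H) = 0.14.
P(E) = 0.927·0.208 + 0.14·0.792 = 0.19282 + 0.11088 = 0.30370.
By Bayes' theorem, P(H|E) = 0.19282 / 0.30370 = 0.6349.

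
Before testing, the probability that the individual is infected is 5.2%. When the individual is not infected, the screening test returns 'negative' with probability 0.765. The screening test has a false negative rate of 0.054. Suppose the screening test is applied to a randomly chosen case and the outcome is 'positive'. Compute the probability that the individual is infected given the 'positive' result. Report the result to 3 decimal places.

Let H be the event that the individual is infected. P(H) = 0.052, so P(¬H) = 0.948. With E the 'positive' result, P(E|H) = 0.946 and P(E|¬H) = 0.235.
P(E) = 0.946·0.052 + 0.235·0.948 = 0.049192 + 0.22278 = 0.27197.
By Bayes' theorem, P(H|E) = 0.049192 / 0.27197 = 0.181.

P(H | E) ≈ 0.181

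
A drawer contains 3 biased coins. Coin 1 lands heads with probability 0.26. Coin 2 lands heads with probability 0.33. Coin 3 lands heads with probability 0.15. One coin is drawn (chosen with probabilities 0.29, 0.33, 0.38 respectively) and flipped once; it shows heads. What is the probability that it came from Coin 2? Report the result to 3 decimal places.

Tabulate prior·likelihood by source: [1] prior 0.29, lik 0.26, product 0.07540; [2] prior 0.33, lik 0.33, product 0.1089; [3] prior 0.38, lik 0.15, product 0.05700.
Normalizing constant = 0.24130; the posterior for Coin 2 is its product over the sum, 0.1089/0.24130 = 0.451.

Posterior probability ≈ 0.451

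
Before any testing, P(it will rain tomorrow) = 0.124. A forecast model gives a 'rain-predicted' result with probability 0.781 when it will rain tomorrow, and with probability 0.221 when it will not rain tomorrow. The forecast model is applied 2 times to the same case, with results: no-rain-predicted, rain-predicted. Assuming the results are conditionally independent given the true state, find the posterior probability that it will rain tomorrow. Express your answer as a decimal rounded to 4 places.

With H the event that it will rain tomorrow, the joint likelihood of the observed sequence is P(data|H) = 0.219·0.781 = 0.17104 and P(data|¬H) = 0.779·0.221 = 0.17216.
Bayes: P(H|data) = 0.124·0.17104 / (0.124·0.17104 + 0.876·0.17216) = 0.021209/0.17202 = 0.1233.

Posterior P(H) ≈ 0.1233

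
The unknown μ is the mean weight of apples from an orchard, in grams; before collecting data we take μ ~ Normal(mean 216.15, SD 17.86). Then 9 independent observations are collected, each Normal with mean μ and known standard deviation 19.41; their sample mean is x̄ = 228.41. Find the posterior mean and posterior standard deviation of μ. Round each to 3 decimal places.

Posterior mean ≈ 226.988; posterior SD ≈ 6.083

Prior precision 1/τ₀² = 1/17.86² = 0.00313500; data precision n/σ² = 9/19.41² = 0.0238886.
Posterior precision = 0.00313500 + 0.0238886 = 0.0270236, giving posterior SD = 1/√0.0270236 = 6.083.
Posterior mean = (0.00313500·216.15 + 0.0238886·228.41) / 0.0270236 = 226.988.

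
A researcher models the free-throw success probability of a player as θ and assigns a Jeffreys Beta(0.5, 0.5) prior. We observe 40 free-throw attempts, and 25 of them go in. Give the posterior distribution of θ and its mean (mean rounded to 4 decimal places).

The binomial likelihood is conjugate to the Beta prior: with 25 successes and 15 failures, the posterior is Beta(0.5+25, 0.5+15) = Beta(25.5, 15.5).
Posterior mean = α/(α+β) = 25.5/41 = 0.6220.

Posterior: Beta(25.5, 15.5); mean ≈ 0.6220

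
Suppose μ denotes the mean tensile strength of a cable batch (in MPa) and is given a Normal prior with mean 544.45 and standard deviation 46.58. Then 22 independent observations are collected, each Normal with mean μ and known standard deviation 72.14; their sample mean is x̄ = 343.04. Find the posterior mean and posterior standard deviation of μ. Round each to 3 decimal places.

With known σ, the Normal prior is conjugate. Weight on the data is w = (n/σ²)/(n/σ² + 1/τ₀²) = 0.00422737/(0.00422737+0.00046089) = 0.90169.
Posterior mean = w·x̄ + (1−w)·μ₀ = 0.90169·343.04 + 0.098308·544.45 = 362.840. Posterior variance = 1/(0.00422737+0.00046089) = 213.299, so SD = 14.605.

Posterior mean ≈ 362.840; posterior SD ≈ 14.605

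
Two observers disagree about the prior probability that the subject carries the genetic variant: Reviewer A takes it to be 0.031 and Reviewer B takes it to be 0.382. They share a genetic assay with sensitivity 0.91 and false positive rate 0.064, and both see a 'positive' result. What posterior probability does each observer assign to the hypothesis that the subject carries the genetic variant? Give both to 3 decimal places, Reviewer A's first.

The likelihood ratio for a 'positive' result is 0.91/0.064 = 14.219.
Reviewer A: prior odds 0.031/0.969 = 0.031992; posterior odds 0.45488; posterior probability 0.313.
Reviewer B: prior odds 0.382/0.618 = 0.61812; posterior odds 8.7889; posterior probability 0.898.

Reviewer A: 0.313; Reviewer B: 0.898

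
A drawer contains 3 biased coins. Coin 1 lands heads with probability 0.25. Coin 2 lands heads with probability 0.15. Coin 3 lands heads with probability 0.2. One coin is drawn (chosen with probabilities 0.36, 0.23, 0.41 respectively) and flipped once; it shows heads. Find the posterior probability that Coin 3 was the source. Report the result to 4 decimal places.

Posterior probability ≈ 0.3971

Tabulate prior·likelihood by source: [1] prior 0.36, lik 0.25, product 0.09000; [2] prior 0.23, lik 0.15, product 0.03450; [3] prior 0.41, lik 0.2, product 0.08200.
Normalizing constant = 0.20650; the posterior for Coin 3 is its product over the sum, 0.08200/0.20650 = 0.3971.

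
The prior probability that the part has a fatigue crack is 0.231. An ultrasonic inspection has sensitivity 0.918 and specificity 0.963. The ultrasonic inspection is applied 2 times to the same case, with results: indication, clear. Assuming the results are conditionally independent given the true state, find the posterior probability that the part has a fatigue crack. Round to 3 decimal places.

Let H be the event that the part has a fatigue crack; start with P(H) = 0.231. P('indication'|H) = 0.918, P('indication'|¬H) = 0.037.
Update on result 1 ('indication'): P(H) ← 0.918·0.2310 / (0.918·0.2310 + 0.037·0.7690) = 0.21206/0.24051 = 0.8817.
Update on result 2 ('clear'): P(H) ← 0.082·0.8817 / (0.082·0.8817 + 0.963·0.1183) = 0.072299/0.18622 = 0.3882.

Posterior P(H) ≈ 0.388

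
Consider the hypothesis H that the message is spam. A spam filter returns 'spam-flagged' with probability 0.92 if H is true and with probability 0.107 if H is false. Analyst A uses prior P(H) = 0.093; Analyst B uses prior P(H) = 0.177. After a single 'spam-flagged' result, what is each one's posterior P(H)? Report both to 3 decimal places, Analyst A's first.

P('+'|H) = 0.92, P('+'|¬H) = 0.107.
Analyst A: numerator 0.92·0.093 = 0.085560; evidence = 0.085560+0.107·0.907 = 0.18261; posterior = 0.469.
Analyst B: numerator 0.92·0.177 = 0.16284; evidence = 0.16284+0.107·0.823 = 0.25090; posterior = 0.649.

Analyst A: 0.469; Analyst B: 0.649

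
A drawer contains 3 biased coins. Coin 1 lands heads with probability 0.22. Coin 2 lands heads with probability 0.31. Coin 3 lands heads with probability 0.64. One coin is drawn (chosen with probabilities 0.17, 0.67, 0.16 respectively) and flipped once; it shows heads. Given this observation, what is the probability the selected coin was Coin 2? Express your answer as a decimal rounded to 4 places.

P(heads|C1) = 0.22; P(heads|C2) = 0.31; P(heads|C3) = 0.64.
Prior × likelihood for each source: 0.17·0.22=0.03740, 0.67·0.31=0.2077, 0.16·0.64=0.1024. Summing gives P(heads) = 0.34750.
P(Coin 2 | heads) = 0.2077 / 0.34750 = 0.5977.

Posterior probability ≈ 0.5977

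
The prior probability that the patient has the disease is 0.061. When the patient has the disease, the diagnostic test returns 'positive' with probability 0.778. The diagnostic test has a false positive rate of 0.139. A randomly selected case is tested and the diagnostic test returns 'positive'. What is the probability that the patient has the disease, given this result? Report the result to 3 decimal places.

P(H | E) ≈ 0.267

Let H be the event that the patient has the disease. P(H) = 0.061, so P(¬H) = 0.939. With E the 'positive' result, P(E|H) = 0.778 and P(E|¬H) = 0.139.
P(E) = 0.778·0.061 + 0.139·0.939 = 0.047458 + 0.13052 = 0.17798.
By Bayes' theorem, P(H|E) = 0.047458 / 0.17798 = 0.267.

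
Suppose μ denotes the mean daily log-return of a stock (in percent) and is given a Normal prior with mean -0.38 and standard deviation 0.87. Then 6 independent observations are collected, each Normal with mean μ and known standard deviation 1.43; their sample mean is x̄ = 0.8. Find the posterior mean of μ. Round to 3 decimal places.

Posterior mean ≈ 0.434

Prior precision 1/τ₀² = 1/0.87² = 1.32118; data precision n/σ² = 6/1.43² = 2.93413.
Posterior precision = 1.32118 + 2.93413 = 4.25531.
Posterior mean = (1.32118·-0.38 + 2.93413·0.8) / 4.25531 = 0.434.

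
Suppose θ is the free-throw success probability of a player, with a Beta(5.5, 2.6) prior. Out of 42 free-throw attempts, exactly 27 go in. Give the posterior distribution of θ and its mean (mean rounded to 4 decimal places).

The binomial likelihood is conjugate to the Beta prior: with 27 successes and 15 failures, the posterior is Beta(5.5+27, 2.6+15) = Beta(32.5, 17.6).
E[θ | data] = 32.5/(32.5+17.6) = 0.6487.

Posterior: Beta(32.5, 17.6); mean ≈ 0.6487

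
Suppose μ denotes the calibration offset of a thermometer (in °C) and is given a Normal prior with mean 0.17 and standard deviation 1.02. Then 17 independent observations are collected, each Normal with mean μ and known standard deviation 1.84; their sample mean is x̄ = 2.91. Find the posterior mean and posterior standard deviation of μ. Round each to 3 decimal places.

Posterior mean ≈ 2.470; posterior SD ≈ 0.409

With known σ, the Normal prior is conjugate. Weight on the data is w = (n/σ²)/(n/σ² + 1/τ₀²) = 5.02127/(5.02127+0.961169) = 0.83933.
Posterior mean = w·x̄ + (1−w)·μ₀ = 0.83933·2.91 + 0.16067·0.17 = 2.470. Posterior variance = 1/(5.02127+0.961169) = 0.167156, so SD = 0.409.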